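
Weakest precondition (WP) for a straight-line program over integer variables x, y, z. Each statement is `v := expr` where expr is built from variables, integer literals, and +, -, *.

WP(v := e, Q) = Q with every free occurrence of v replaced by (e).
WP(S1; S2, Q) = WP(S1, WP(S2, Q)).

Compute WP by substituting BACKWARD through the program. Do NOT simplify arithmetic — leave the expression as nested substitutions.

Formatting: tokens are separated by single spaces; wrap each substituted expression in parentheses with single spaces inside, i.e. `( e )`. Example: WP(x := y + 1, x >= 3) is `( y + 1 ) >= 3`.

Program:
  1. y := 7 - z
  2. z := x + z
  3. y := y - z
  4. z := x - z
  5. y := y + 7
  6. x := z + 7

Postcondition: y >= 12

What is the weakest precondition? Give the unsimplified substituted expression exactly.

Answer: ( ( ( 7 - z ) - ( x + z ) ) + 7 ) >= 12

Derivation:
post: y >= 12
stmt 6: x := z + 7  -- replace 0 occurrence(s) of x with (z + 7)
  => y >= 12
stmt 5: y := y + 7  -- replace 1 occurrence(s) of y with (y + 7)
  => ( y + 7 ) >= 12
stmt 4: z := x - z  -- replace 0 occurrence(s) of z with (x - z)
  => ( y + 7 ) >= 12
stmt 3: y := y - z  -- replace 1 occurrence(s) of y with (y - z)
  => ( ( y - z ) + 7 ) >= 12
stmt 2: z := x + z  -- replace 1 occurrence(s) of z with (x + z)
  => ( ( y - ( x + z ) ) + 7 ) >= 12
stmt 1: y := 7 - z  -- replace 1 occurrence(s) of y with (7 - z)
  => ( ( ( 7 - z ) - ( x + z ) ) + 7 ) >= 12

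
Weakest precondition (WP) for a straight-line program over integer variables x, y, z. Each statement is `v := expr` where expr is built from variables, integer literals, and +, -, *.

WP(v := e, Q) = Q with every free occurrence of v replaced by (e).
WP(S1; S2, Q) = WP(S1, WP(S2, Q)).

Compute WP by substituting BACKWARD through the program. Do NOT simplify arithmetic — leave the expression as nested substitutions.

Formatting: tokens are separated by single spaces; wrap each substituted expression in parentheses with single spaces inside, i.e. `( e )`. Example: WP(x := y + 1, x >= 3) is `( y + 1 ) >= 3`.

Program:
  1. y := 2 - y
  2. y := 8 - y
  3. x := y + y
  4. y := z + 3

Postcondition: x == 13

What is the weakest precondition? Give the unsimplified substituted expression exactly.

post: x == 13
stmt 4: y := z + 3  -- replace 0 occurrence(s) of y with (z + 3)
  => x == 13
stmt 3: x := y + y  -- replace 1 occurrence(s) of x with (y + y)
  => ( y + y ) == 13
stmt 2: y := 8 - y  -- replace 2 occurrence(s) of y with (8 - y)
  => ( ( 8 - y ) + ( 8 - y ) ) == 13
stmt 1: y := 2 - y  -- replace 2 occurrence(s) of y with (2 - y)
  => ( ( 8 - ( 2 - y ) ) + ( 8 - ( 2 - y ) ) ) == 13

Answer: ( ( 8 - ( 2 - y ) ) + ( 8 - ( 2 - y ) ) ) == 13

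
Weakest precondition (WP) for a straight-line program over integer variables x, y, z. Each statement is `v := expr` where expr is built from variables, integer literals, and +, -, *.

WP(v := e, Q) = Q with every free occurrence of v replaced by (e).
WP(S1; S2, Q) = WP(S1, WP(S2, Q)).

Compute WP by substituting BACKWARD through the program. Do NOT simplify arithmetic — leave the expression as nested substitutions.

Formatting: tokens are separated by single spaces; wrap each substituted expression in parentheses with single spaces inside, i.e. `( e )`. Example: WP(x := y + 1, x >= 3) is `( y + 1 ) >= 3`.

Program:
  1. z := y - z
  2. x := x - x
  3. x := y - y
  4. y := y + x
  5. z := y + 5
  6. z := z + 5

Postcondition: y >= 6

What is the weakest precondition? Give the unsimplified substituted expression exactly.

Answer: ( y + ( y - y ) ) >= 6

Derivation:
post: y >= 6
stmt 6: z := z + 5  -- replace 0 occurrence(s) of z with (z + 5)
  => y >= 6
stmt 5: z := y + 5  -- replace 0 occurrence(s) of z with (y + 5)
  => y >= 6
stmt 4: y := y + x  -- replace 1 occurrence(s) of y with (y + x)
  => ( y + x ) >= 6
stmt 3: x := y - y  -- replace 1 occurrence(s) of x with (y - y)
  => ( y + ( y - y ) ) >= 6
stmt 2: x := x - x  -- replace 0 occurrence(s) of x with (x - x)
  => ( y + ( y - y ) ) >= 6
stmt 1: z := y - z  -- replace 0 occurrence(s) of z with (y - z)
  => ( y + ( y - y ) ) >= 6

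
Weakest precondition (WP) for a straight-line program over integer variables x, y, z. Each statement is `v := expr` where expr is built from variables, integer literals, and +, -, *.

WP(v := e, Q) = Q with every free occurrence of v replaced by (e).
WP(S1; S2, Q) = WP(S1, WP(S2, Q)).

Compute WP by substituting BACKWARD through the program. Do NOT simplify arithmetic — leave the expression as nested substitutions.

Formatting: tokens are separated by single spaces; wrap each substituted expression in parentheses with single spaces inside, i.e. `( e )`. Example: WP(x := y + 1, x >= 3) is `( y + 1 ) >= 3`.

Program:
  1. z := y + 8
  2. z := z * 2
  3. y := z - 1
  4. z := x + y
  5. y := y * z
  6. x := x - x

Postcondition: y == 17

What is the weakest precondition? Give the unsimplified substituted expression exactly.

post: y == 17
stmt 6: x := x - x  -- replace 0 occurrence(s) of x with (x - x)
  => y == 17
stmt 5: y := y * z  -- replace 1 occurrence(s) of y with (y * z)
  => ( y * z ) == 17
stmt 4: z := x + y  -- replace 1 occurrence(s) of z with (x + y)
  => ( y * ( x + y ) ) == 17
stmt 3: y := z - 1  -- replace 2 occurrence(s) of y with (z - 1)
  => ( ( z - 1 ) * ( x + ( z - 1 ) ) ) == 17
stmt 2: z := z * 2  -- replace 2 occurrence(s) of z with (z * 2)
  => ( ( ( z * 2 ) - 1 ) * ( x + ( ( z * 2 ) - 1 ) ) ) == 17
stmt 1: z := y + 8  -- replace 2 occurrence(s) of z with (y + 8)
  => ( ( ( ( y + 8 ) * 2 ) - 1 ) * ( x + ( ( ( y + 8 ) * 2 ) - 1 ) ) ) == 17

Answer: ( ( ( ( y + 8 ) * 2 ) - 1 ) * ( x + ( ( ( y + 8 ) * 2 ) - 1 ) ) ) == 17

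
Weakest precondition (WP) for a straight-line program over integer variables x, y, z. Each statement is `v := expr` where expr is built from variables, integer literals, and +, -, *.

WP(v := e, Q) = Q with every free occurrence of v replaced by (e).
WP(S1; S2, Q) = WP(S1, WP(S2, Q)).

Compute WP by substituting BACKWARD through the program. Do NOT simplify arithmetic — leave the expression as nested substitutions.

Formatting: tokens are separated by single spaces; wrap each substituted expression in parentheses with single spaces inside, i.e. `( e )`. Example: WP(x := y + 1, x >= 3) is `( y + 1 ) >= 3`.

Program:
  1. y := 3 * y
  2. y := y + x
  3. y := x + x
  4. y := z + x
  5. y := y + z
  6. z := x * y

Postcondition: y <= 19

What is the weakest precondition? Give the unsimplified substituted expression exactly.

post: y <= 19
stmt 6: z := x * y  -- replace 0 occurrence(s) of z with (x * y)
  => y <= 19
stmt 5: y := y + z  -- replace 1 occurrence(s) of y with (y + z)
  => ( y + z ) <= 19
stmt 4: y := z + x  -- replace 1 occurrence(s) of y with (z + x)
  => ( ( z + x ) + z ) <= 19
stmt 3: y := x + x  -- replace 0 occurrence(s) of y with (x + x)
  => ( ( z + x ) + z ) <= 19
stmt 2: y := y + x  -- replace 0 occurrence(s) of y with (y + x)
  => ( ( z + x ) + z ) <= 19
stmt 1: y := 3 * y  -- replace 0 occurrence(s) of y with (3 * y)
  => ( ( z + x ) + z ) <= 19

Answer: ( ( z + x ) + z ) <= 19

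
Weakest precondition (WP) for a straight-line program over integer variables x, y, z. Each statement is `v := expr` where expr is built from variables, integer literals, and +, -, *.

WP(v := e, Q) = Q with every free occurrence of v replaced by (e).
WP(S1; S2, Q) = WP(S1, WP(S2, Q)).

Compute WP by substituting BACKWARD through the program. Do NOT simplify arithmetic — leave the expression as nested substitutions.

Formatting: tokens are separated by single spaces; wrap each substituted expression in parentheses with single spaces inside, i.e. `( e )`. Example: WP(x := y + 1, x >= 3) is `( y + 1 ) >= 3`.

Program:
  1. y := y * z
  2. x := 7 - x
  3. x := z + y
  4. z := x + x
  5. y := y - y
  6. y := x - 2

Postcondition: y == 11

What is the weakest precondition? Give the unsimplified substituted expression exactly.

Answer: ( ( z + ( y * z ) ) - 2 ) == 11

Derivation:
post: y == 11
stmt 6: y := x - 2  -- replace 1 occurrence(s) of y with (x - 2)
  => ( x - 2 ) == 11
stmt 5: y := y - y  -- replace 0 occurrence(s) of y with (y - y)
  => ( x - 2 ) == 11
stmt 4: z := x + x  -- replace 0 occurrence(s) of z with (x + x)
  => ( x - 2 ) == 11
stmt 3: x := z + y  -- replace 1 occurrence(s) of x with (z + y)
  => ( ( z + y ) - 2 ) == 11
stmt 2: x := 7 - x  -- replace 0 occurrence(s) of x with (7 - x)
  => ( ( z + y ) - 2 ) == 11
stmt 1: y := y * z  -- replace 1 occurrence(s) of y with (y * z)
  => ( ( z + ( y * z ) ) - 2 ) == 11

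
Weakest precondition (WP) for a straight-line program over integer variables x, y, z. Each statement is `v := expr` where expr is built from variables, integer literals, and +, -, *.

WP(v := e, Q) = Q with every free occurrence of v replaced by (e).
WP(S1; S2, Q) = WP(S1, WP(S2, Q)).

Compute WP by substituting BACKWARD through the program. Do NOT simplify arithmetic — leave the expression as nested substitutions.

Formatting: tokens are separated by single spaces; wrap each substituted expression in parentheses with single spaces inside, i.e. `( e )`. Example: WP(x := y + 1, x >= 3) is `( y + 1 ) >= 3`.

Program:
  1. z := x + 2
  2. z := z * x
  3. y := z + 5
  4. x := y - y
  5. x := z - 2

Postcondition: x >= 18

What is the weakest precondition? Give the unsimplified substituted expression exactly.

post: x >= 18
stmt 5: x := z - 2  -- replace 1 occurrence(s) of x with (z - 2)
  => ( z - 2 ) >= 18
stmt 4: x := y - y  -- replace 0 occurrence(s) of x with (y - y)
  => ( z - 2 ) >= 18
stmt 3: y := z + 5  -- replace 0 occurrence(s) of y with (z + 5)
  => ( z - 2 ) >= 18
stmt 2: z := z * x  -- replace 1 occurrence(s) of z with (z * x)
  => ( ( z * x ) - 2 ) >= 18
stmt 1: z := x + 2  -- replace 1 occurrence(s) of z with (x + 2)
  => ( ( ( x + 2 ) * x ) - 2 ) >= 18

Answer: ( ( ( x + 2 ) * x ) - 2 ) >= 18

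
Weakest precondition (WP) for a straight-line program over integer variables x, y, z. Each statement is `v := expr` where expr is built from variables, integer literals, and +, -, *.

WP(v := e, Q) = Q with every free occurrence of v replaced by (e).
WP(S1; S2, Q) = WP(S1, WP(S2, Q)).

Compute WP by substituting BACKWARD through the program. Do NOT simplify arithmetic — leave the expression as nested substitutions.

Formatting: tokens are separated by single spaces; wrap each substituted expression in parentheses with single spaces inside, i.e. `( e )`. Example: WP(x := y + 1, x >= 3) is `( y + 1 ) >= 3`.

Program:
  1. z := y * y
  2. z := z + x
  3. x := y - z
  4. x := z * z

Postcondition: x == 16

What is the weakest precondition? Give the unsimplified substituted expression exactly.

Answer: ( ( ( y * y ) + x ) * ( ( y * y ) + x ) ) == 16

Derivation:
post: x == 16
stmt 4: x := z * z  -- replace 1 occurrence(s) of x with (z * z)
  => ( z * z ) == 16
stmt 3: x := y - z  -- replace 0 occurrence(s) of x with (y - z)
  => ( z * z ) == 16
stmt 2: z := z + x  -- replace 2 occurrence(s) of z with (z + x)
  => ( ( z + x ) * ( z + x ) ) == 16
stmt 1: z := y * y  -- replace 2 occurrence(s) of z with (y * y)
  => ( ( ( y * y ) + x ) * ( ( y * y ) + x ) ) == 16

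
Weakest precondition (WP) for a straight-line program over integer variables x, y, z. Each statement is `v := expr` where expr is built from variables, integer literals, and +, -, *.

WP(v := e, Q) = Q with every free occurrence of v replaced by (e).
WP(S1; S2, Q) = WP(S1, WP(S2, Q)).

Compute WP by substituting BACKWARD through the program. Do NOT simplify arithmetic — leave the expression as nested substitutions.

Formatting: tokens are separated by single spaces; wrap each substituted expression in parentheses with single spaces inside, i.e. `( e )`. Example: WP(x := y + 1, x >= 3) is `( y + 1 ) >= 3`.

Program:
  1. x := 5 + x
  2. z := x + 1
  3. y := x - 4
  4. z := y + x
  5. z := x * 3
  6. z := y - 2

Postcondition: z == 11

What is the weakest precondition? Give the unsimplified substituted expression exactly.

Answer: ( ( ( 5 + x ) - 4 ) - 2 ) == 11

Derivation:
post: z == 11
stmt 6: z := y - 2  -- replace 1 occurrence(s) of z with (y - 2)
  => ( y - 2 ) == 11
stmt 5: z := x * 3  -- replace 0 occurrence(s) of z with (x * 3)
  => ( y - 2 ) == 11
stmt 4: z := y + x  -- replace 0 occurrence(s) of z with (y + x)
  => ( y - 2 ) == 11
stmt 3: y := x - 4  -- replace 1 occurrence(s) of y with (x - 4)
  => ( ( x - 4 ) - 2 ) == 11
stmt 2: z := x + 1  -- replace 0 occurrence(s) of z with (x + 1)
  => ( ( x - 4 ) - 2 ) == 11
stmt 1: x := 5 + x  -- replace 1 occurrence(s) of x with (5 + x)
  => ( ( ( 5 + x ) - 4 ) - 2 ) == 11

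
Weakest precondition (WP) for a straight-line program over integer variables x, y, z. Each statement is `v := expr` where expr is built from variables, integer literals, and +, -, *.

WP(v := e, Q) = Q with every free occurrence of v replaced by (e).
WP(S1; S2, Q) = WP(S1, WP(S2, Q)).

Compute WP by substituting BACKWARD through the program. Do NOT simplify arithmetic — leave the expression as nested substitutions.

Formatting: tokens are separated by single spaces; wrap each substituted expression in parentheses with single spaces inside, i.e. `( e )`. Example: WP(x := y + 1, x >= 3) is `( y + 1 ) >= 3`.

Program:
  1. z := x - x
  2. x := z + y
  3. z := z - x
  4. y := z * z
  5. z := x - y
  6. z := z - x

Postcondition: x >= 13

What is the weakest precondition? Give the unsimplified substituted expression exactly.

Answer: ( ( x - x ) + y ) >= 13

Derivation:
post: x >= 13
stmt 6: z := z - x  -- replace 0 occurrence(s) of z with (z - x)
  => x >= 13
stmt 5: z := x - y  -- replace 0 occurrence(s) of z with (x - y)
  => x >= 13
stmt 4: y := z * z  -- replace 0 occurrence(s) of y with (z * z)
  => x >= 13
stmt 3: z := z - x  -- replace 0 occurrence(s) of z with (z - x)
  => x >= 13
stmt 2: x := z + y  -- replace 1 occurrence(s) of x with (z + y)
  => ( z + y ) >= 13
stmt 1: z := x - x  -- replace 1 occurrence(s) of z with (x - x)
  => ( ( x - x ) + y ) >= 13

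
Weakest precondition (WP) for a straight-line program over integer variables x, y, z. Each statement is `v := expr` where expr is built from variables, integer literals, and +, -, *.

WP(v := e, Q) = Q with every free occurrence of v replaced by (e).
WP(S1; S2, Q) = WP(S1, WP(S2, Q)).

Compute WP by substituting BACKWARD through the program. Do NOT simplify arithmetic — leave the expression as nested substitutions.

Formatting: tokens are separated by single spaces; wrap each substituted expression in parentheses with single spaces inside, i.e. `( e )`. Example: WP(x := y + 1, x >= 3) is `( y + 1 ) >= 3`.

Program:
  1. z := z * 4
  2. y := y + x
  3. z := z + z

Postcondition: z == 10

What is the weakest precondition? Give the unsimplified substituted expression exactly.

post: z == 10
stmt 3: z := z + z  -- replace 1 occurrence(s) of z with (z + z)
  => ( z + z ) == 10
stmt 2: y := y + x  -- replace 0 occurrence(s) of y with (y + x)
  => ( z + z ) == 10
stmt 1: z := z * 4  -- replace 2 occurrence(s) of z with (z * 4)
  => ( ( z * 4 ) + ( z * 4 ) ) == 10

Answer: ( ( z * 4 ) + ( z * 4 ) ) == 10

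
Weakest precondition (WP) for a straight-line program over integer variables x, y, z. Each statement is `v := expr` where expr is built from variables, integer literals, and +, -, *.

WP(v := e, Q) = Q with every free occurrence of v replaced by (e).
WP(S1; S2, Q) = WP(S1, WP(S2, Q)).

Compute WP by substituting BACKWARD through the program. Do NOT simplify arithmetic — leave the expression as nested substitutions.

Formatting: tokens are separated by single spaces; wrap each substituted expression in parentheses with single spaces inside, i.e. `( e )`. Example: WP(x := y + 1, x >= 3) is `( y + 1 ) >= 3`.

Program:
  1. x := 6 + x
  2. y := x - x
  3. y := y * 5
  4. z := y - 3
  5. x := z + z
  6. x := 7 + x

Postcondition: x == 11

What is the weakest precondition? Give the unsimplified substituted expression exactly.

Answer: ( 7 + ( ( ( ( ( 6 + x ) - ( 6 + x ) ) * 5 ) - 3 ) + ( ( ( ( 6 + x ) - ( 6 + x ) ) * 5 ) - 3 ) ) ) == 11

Derivation:
post: x == 11
stmt 6: x := 7 + x  -- replace 1 occurrence(s) of x with (7 + x)
  => ( 7 + x ) == 11
stmt 5: x := z + z  -- replace 1 occurrence(s) of x with (z + z)
  => ( 7 + ( z + z ) ) == 11
stmt 4: z := y - 3  -- replace 2 occurrence(s) of z with (y - 3)
  => ( 7 + ( ( y - 3 ) + ( y - 3 ) ) ) == 11
stmt 3: y := y * 5  -- replace 2 occurrence(s) of y with (y * 5)
  => ( 7 + ( ( ( y * 5 ) - 3 ) + ( ( y * 5 ) - 3 ) ) ) == 11
stmt 2: y := x - x  -- replace 2 occurrence(s) of y with (x - x)
  => ( 7 + ( ( ( ( x - x ) * 5 ) - 3 ) + ( ( ( x - x ) * 5 ) - 3 ) ) ) == 11
stmt 1: x := 6 + x  -- replace 4 occurrence(s) of x with (6 + x)
  => ( 7 + ( ( ( ( ( 6 + x ) - ( 6 + x ) ) * 5 ) - 3 ) + ( ( ( ( 6 + x ) - ( 6 + x ) ) * 5 ) - 3 ) ) ) == 11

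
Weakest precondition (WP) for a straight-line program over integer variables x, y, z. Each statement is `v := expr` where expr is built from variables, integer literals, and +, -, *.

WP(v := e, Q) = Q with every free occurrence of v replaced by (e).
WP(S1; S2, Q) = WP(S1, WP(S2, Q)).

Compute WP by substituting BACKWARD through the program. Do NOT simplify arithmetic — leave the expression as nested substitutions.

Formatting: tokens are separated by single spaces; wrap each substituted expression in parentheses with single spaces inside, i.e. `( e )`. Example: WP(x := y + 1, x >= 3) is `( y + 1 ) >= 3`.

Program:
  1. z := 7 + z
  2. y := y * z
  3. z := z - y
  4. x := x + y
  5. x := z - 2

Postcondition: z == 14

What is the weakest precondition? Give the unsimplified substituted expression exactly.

post: z == 14
stmt 5: x := z - 2  -- replace 0 occurrence(s) of x with (z - 2)
  => z == 14
stmt 4: x := x + y  -- replace 0 occurrence(s) of x with (x + y)
  => z == 14
stmt 3: z := z - y  -- replace 1 occurrence(s) of z with (z - y)
  => ( z - y ) == 14
stmt 2: y := y * z  -- replace 1 occurrence(s) of y with (y * z)
  => ( z - ( y * z ) ) == 14
stmt 1: z := 7 + z  -- replace 2 occurrence(s) of z with (7 + z)
  => ( ( 7 + z ) - ( y * ( 7 + z ) ) ) == 14

Answer: ( ( 7 + z ) - ( y * ( 7 + z ) ) ) == 14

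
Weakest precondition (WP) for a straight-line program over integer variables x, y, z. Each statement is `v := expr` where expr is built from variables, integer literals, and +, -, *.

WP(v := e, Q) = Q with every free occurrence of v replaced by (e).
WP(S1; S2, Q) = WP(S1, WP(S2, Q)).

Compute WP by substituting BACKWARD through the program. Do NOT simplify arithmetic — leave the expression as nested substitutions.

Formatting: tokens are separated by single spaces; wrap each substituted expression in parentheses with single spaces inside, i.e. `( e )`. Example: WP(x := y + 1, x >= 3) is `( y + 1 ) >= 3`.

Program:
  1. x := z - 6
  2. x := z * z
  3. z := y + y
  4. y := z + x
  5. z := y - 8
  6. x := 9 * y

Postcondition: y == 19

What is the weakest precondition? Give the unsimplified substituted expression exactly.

post: y == 19
stmt 6: x := 9 * y  -- replace 0 occurrence(s) of x with (9 * y)
  => y == 19
stmt 5: z := y - 8  -- replace 0 occurrence(s) of z with (y - 8)
  => y == 19
stmt 4: y := z + x  -- replace 1 occurrence(s) of y with (z + x)
  => ( z + x ) == 19
stmt 3: z := y + y  -- replace 1 occurrence(s) of z with (y + y)
  => ( ( y + y ) + x ) == 19
stmt 2: x := z * z  -- replace 1 occurrence(s) of x with (z * z)
  => ( ( y + y ) + ( z * z ) ) == 19
stmt 1: x := z - 6  -- replace 0 occurrence(s) of x with (z - 6)
  => ( ( y + y ) + ( z * z ) ) == 19

Answer: ( ( y + y ) + ( z * z ) ) == 19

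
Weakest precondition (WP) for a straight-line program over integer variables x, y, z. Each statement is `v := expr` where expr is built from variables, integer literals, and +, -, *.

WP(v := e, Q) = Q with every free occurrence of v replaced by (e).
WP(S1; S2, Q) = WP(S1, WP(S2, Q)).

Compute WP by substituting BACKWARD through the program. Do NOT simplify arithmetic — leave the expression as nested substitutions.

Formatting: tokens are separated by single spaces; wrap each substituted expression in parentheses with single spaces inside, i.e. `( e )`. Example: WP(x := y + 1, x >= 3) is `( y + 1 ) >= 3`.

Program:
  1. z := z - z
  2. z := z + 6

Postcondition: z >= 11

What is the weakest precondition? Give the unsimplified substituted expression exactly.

Answer: ( ( z - z ) + 6 ) >= 11

Derivation:
post: z >= 11
stmt 2: z := z + 6  -- replace 1 occurrence(s) of z with (z + 6)
  => ( z + 6 ) >= 11
stmt 1: z := z - z  -- replace 1 occurrence(s) of z with (z - z)
  => ( ( z - z ) + 6 ) >= 11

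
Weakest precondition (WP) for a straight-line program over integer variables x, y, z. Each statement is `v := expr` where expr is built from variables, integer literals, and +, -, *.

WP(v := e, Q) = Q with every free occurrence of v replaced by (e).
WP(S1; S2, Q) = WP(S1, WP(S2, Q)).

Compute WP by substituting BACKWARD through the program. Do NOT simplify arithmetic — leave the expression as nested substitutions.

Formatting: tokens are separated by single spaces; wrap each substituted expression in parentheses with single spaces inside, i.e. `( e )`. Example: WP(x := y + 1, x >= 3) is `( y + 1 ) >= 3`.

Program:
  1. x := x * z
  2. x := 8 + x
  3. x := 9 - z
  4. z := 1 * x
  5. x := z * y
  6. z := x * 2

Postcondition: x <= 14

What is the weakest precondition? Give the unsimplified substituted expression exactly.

post: x <= 14
stmt 6: z := x * 2  -- replace 0 occurrence(s) of z with (x * 2)
  => x <= 14
stmt 5: x := z * y  -- replace 1 occurrence(s) of x with (z * y)
  => ( z * y ) <= 14
stmt 4: z := 1 * x  -- replace 1 occurrence(s) of z with (1 * x)
  => ( ( 1 * x ) * y ) <= 14
stmt 3: x := 9 - z  -- replace 1 occurrence(s) of x with (9 - z)
  => ( ( 1 * ( 9 - z ) ) * y ) <= 14
stmt 2: x := 8 + x  -- replace 0 occurrence(s) of x with (8 + x)
  => ( ( 1 * ( 9 - z ) ) * y ) <= 14
stmt 1: x := x * z  -- replace 0 occurrence(s) of x with (x * z)
  => ( ( 1 * ( 9 - z ) ) * y ) <= 14

Answer: ( ( 1 * ( 9 - z ) ) * y ) <= 14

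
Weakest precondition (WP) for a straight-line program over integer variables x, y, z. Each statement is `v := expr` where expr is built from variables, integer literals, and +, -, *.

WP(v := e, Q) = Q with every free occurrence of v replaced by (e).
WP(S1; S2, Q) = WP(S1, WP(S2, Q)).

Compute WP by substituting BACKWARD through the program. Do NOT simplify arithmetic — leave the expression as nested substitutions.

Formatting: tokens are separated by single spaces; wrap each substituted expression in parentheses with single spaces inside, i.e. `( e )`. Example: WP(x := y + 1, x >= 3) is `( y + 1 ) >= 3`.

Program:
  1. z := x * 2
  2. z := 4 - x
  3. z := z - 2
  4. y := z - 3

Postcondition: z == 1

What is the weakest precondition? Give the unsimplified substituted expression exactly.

Answer: ( ( 4 - x ) - 2 ) == 1

Derivation:
post: z == 1
stmt 4: y := z - 3  -- replace 0 occurrence(s) of y with (z - 3)
  => z == 1
stmt 3: z := z - 2  -- replace 1 occurrence(s) of z with (z - 2)
  => ( z - 2 ) == 1
stmt 2: z := 4 - x  -- replace 1 occurrence(s) of z with (4 - x)
  => ( ( 4 - x ) - 2 ) == 1
stmt 1: z := x * 2  -- replace 0 occurrence(s) of z with (x * 2)
  => ( ( 4 - x ) - 2 ) == 1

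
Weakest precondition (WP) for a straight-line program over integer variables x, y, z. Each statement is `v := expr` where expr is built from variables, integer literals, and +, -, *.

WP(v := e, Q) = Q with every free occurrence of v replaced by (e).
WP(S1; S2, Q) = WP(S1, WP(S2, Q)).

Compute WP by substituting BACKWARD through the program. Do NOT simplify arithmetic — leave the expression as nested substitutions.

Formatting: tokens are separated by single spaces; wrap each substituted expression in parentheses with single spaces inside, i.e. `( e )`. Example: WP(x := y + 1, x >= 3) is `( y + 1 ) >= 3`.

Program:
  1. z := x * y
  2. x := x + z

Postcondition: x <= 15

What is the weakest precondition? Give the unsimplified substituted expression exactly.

post: x <= 15
stmt 2: x := x + z  -- replace 1 occurrence(s) of x with (x + z)
  => ( x + z ) <= 15
stmt 1: z := x * y  -- replace 1 occurrence(s) of z with (x * y)
  => ( x + ( x * y ) ) <= 15

Answer: ( x + ( x * y ) ) <= 15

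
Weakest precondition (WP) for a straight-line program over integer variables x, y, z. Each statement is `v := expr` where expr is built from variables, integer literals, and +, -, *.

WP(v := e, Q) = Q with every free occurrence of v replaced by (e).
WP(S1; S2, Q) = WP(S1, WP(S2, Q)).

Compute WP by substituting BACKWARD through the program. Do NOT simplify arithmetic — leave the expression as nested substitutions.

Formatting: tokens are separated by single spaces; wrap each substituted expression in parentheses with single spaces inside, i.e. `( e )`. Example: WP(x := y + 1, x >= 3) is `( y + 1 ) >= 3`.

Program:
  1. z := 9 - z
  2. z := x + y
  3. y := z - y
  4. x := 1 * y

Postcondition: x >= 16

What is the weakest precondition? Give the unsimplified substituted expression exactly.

Answer: ( 1 * ( ( x + y ) - y ) ) >= 16

Derivation:
post: x >= 16
stmt 4: x := 1 * y  -- replace 1 occurrence(s) of x with (1 * y)
  => ( 1 * y ) >= 16
stmt 3: y := z - y  -- replace 1 occurrence(s) of y with (z - y)
  => ( 1 * ( z - y ) ) >= 16
stmt 2: z := x + y  -- replace 1 occurrence(s) of z with (x + y)
  => ( 1 * ( ( x + y ) - y ) ) >= 16
stmt 1: z := 9 - z  -- replace 0 occurrence(s) of z with (9 - z)
  => ( 1 * ( ( x + y ) - y ) ) >= 16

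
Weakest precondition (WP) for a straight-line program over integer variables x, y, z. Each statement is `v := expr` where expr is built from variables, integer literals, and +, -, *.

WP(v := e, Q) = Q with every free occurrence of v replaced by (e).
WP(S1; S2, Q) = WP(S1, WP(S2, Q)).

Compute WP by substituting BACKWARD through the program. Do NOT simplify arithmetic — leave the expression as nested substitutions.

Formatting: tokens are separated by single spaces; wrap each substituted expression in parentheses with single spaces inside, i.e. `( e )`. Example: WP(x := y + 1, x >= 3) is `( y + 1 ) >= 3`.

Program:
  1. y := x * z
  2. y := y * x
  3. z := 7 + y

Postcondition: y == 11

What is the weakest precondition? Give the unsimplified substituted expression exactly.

Answer: ( ( x * z ) * x ) == 11

Derivation:
post: y == 11
stmt 3: z := 7 + y  -- replace 0 occurrence(s) of z with (7 + y)
  => y == 11
stmt 2: y := y * x  -- replace 1 occurrence(s) of y with (y * x)
  => ( y * x ) == 11
stmt 1: y := x * z  -- replace 1 occurrence(s) of y with (x * z)
  => ( ( x * z ) * x ) == 11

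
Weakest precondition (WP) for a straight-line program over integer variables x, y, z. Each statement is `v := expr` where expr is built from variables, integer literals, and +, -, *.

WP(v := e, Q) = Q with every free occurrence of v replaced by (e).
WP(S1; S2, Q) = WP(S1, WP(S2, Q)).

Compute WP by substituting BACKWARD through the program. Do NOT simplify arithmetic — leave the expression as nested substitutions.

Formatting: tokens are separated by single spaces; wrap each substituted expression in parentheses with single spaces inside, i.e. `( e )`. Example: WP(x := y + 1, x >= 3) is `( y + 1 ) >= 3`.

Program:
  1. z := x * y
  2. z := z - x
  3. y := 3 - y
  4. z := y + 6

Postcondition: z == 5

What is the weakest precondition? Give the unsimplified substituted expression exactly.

post: z == 5
stmt 4: z := y + 6  -- replace 1 occurrence(s) of z with (y + 6)
  => ( y + 6 ) == 5
stmt 3: y := 3 - y  -- replace 1 occurrence(s) of y with (3 - y)
  => ( ( 3 - y ) + 6 ) == 5
stmt 2: z := z - x  -- replace 0 occurrence(s) of z with (z - x)
  => ( ( 3 - y ) + 6 ) == 5
stmt 1: z := x * y  -- replace 0 occurrence(s) of z with (x * y)
  => ( ( 3 - y ) + 6 ) == 5

Answer: ( ( 3 - y ) + 6 ) == 5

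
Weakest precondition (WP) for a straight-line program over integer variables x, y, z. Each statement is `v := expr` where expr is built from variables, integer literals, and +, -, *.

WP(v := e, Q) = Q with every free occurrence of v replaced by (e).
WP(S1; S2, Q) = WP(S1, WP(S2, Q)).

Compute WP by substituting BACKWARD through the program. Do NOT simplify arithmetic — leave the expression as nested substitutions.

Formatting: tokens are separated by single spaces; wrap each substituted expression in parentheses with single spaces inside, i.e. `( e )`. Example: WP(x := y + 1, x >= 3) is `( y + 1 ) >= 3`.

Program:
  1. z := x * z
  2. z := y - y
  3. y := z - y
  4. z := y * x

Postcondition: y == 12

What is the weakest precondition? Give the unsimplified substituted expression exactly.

post: y == 12
stmt 4: z := y * x  -- replace 0 occurrence(s) of z with (y * x)
  => y == 12
stmt 3: y := z - y  -- replace 1 occurrence(s) of y with (z - y)
  => ( z - y ) == 12
stmt 2: z := y - y  -- replace 1 occurrence(s) of z with (y - y)
  => ( ( y - y ) - y ) == 12
stmt 1: z := x * z  -- replace 0 occurrence(s) of z with (x * z)
  => ( ( y - y ) - y ) == 12

Answer: ( ( y - y ) - y ) == 12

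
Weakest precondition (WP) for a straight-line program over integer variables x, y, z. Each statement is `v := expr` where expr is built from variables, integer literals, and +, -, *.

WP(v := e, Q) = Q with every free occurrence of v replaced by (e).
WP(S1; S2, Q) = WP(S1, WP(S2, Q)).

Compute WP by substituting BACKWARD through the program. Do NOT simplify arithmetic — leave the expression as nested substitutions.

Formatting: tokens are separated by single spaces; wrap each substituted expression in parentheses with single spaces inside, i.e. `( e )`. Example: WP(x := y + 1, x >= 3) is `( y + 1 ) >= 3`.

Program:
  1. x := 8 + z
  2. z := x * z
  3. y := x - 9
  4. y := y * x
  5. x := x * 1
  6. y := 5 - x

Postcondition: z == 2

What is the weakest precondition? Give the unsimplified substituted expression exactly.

post: z == 2
stmt 6: y := 5 - x  -- replace 0 occurrence(s) of y with (5 - x)
  => z == 2
stmt 5: x := x * 1  -- replace 0 occurrence(s) of x with (x * 1)
  => z == 2
stmt 4: y := y * x  -- replace 0 occurrence(s) of y with (y * x)
  => z == 2
stmt 3: y := x - 9  -- replace 0 occurrence(s) of y with (x - 9)
  => z == 2
stmt 2: z := x * z  -- replace 1 occurrence(s) of z with (x * z)
  => ( x * z ) == 2
stmt 1: x := 8 + z  -- replace 1 occurrence(s) of x with (8 + z)
  => ( ( 8 + z ) * z ) == 2

Answer: ( ( 8 + z ) * z ) == 2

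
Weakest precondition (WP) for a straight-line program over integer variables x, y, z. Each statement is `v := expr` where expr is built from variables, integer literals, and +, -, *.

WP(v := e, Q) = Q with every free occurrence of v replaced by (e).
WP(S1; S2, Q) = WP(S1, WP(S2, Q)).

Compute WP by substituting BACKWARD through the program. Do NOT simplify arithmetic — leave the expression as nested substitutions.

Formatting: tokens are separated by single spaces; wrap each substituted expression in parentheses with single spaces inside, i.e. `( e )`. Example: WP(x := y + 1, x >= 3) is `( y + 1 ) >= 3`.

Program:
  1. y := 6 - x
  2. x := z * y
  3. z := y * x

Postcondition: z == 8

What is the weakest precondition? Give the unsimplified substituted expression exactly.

Answer: ( ( 6 - x ) * ( z * ( 6 - x ) ) ) == 8

Derivation:
post: z == 8
stmt 3: z := y * x  -- replace 1 occurrence(s) of z with (y * x)
  => ( y * x ) == 8
stmt 2: x := z * y  -- replace 1 occurrence(s) of x with (z * y)
  => ( y * ( z * y ) ) == 8
stmt 1: y := 6 - x  -- replace 2 occurrence(s) of y with (6 - x)
  => ( ( 6 - x ) * ( z * ( 6 - x ) ) ) == 8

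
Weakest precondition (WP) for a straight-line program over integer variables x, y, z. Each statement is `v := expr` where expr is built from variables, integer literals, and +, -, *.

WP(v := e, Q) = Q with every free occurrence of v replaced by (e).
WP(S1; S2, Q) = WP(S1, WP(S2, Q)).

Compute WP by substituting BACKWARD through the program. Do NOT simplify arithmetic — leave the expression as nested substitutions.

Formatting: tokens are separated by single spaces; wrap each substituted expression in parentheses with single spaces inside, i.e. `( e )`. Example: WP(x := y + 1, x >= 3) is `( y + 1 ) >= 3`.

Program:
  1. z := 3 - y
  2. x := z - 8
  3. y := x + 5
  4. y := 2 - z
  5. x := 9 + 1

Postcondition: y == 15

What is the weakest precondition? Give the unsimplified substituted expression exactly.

post: y == 15
stmt 5: x := 9 + 1  -- replace 0 occurrence(s) of x with (9 + 1)
  => y == 15
stmt 4: y := 2 - z  -- replace 1 occurrence(s) of y with (2 - z)
  => ( 2 - z ) == 15
stmt 3: y := x + 5  -- replace 0 occurrence(s) of y with (x + 5)
  => ( 2 - z ) == 15
stmt 2: x := z - 8  -- replace 0 occurrence(s) of x with (z - 8)
  => ( 2 - z ) == 15
stmt 1: z := 3 - y  -- replace 1 occurrence(s) of z with (3 - y)
  => ( 2 - ( 3 - y ) ) == 15

Answer: ( 2 - ( 3 - y ) ) == 15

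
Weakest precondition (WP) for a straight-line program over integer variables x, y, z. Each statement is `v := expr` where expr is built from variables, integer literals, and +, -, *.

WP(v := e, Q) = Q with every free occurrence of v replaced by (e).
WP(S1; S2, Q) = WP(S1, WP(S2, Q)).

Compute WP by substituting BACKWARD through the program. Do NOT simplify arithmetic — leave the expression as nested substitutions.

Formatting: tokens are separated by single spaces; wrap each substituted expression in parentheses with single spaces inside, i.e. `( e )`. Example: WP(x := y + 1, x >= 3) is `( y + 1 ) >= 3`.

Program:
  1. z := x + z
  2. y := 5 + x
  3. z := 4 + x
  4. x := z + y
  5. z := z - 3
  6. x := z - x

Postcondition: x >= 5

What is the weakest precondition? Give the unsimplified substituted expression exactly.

post: x >= 5
stmt 6: x := z - x  -- replace 1 occurrence(s) of x with (z - x)
  => ( z - x ) >= 5
stmt 5: z := z - 3  -- replace 1 occurrence(s) of z with (z - 3)
  => ( ( z - 3 ) - x ) >= 5
stmt 4: x := z + y  -- replace 1 occurrence(s) of x with (z + y)
  => ( ( z - 3 ) - ( z + y ) ) >= 5
stmt 3: z := 4 + x  -- replace 2 occurrence(s) of z with (4 + x)
  => ( ( ( 4 + x ) - 3 ) - ( ( 4 + x ) + y ) ) >= 5
stmt 2: y := 5 + x  -- replace 1 occurrence(s) of y with (5 + x)
  => ( ( ( 4 + x ) - 3 ) - ( ( 4 + x ) + ( 5 + x ) ) ) >= 5
stmt 1: z := x + z  -- replace 0 occurrence(s) of z with (x + z)
  => ( ( ( 4 + x ) - 3 ) - ( ( 4 + x ) + ( 5 + x ) ) ) >= 5

Answer: ( ( ( 4 + x ) - 3 ) - ( ( 4 + x ) + ( 5 + x ) ) ) >= 5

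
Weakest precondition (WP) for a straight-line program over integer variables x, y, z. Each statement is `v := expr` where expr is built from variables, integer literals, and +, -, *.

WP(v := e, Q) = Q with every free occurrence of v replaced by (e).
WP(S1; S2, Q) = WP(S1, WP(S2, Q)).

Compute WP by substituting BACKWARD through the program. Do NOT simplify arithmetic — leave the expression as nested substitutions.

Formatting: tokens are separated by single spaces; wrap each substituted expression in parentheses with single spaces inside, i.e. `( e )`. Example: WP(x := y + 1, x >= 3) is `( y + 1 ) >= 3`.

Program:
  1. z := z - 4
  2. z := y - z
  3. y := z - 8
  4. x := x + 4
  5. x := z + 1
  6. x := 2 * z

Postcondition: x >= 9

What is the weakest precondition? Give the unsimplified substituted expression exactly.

post: x >= 9
stmt 6: x := 2 * z  -- replace 1 occurrence(s) of x with (2 * z)
  => ( 2 * z ) >= 9
stmt 5: x := z + 1  -- replace 0 occurrence(s) of x with (z + 1)
  => ( 2 * z ) >= 9
stmt 4: x := x + 4  -- replace 0 occurrence(s) of x with (x + 4)
  => ( 2 * z ) >= 9
stmt 3: y := z - 8  -- replace 0 occurrence(s) of y with (z - 8)
  => ( 2 * z ) >= 9
stmt 2: z := y - z  -- replace 1 occurrence(s) of z with (y - z)
  => ( 2 * ( y - z ) ) >= 9
stmt 1: z := z - 4  -- replace 1 occurrence(s) of z with (z - 4)
  => ( 2 * ( y - ( z - 4 ) ) ) >= 9

Answer: ( 2 * ( y - ( z - 4 ) ) ) >= 9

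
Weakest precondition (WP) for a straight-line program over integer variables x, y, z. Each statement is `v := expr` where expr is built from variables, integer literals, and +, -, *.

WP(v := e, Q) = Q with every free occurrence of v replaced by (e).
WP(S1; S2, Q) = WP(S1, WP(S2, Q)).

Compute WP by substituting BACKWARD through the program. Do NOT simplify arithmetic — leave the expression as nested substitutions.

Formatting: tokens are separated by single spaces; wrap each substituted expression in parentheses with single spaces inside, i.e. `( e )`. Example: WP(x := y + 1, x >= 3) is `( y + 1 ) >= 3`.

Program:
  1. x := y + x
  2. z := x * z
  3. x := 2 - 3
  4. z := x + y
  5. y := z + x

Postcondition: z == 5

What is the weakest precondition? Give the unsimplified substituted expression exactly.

post: z == 5
stmt 5: y := z + x  -- replace 0 occurrence(s) of y with (z + x)
  => z == 5
stmt 4: z := x + y  -- replace 1 occurrence(s) of z with (x + y)
  => ( x + y ) == 5
stmt 3: x := 2 - 3  -- replace 1 occurrence(s) of x with (2 - 3)
  => ( ( 2 - 3 ) + y ) == 5
stmt 2: z := x * z  -- replace 0 occurrence(s) of z with (x * z)
  => ( ( 2 - 3 ) + y ) == 5
stmt 1: x := y + x  -- replace 0 occurrence(s) of x with (y + x)
  => ( ( 2 - 3 ) + y ) == 5

Answer: ( ( 2 - 3 ) + y ) == 5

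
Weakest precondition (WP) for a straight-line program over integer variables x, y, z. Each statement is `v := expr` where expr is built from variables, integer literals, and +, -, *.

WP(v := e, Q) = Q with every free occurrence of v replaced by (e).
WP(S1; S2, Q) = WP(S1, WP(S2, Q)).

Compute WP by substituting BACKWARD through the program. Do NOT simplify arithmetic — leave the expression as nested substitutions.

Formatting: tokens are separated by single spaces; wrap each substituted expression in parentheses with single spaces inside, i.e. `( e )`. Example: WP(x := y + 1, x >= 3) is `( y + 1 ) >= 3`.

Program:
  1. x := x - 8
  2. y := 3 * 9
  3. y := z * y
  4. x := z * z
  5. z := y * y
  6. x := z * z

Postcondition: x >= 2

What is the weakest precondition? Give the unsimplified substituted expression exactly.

post: x >= 2
stmt 6: x := z * z  -- replace 1 occurrence(s) of x with (z * z)
  => ( z * z ) >= 2
stmt 5: z := y * y  -- replace 2 occurrence(s) of z with (y * y)
  => ( ( y * y ) * ( y * y ) ) >= 2
stmt 4: x := z * z  -- replace 0 occurrence(s) of x with (z * z)
  => ( ( y * y ) * ( y * y ) ) >= 2
stmt 3: y := z * y  -- replace 4 occurrence(s) of y with (z * y)
  => ( ( ( z * y ) * ( z * y ) ) * ( ( z * y ) * ( z * y ) ) ) >= 2
stmt 2: y := 3 * 9  -- replace 4 occurrence(s) of y with (3 * 9)
  => ( ( ( z * ( 3 * 9 ) ) * ( z * ( 3 * 9 ) ) ) * ( ( z * ( 3 * 9 ) ) * ( z * ( 3 * 9 ) ) ) ) >= 2
stmt 1: x := x - 8  -- replace 0 occurrence(s) of x with (x - 8)
  => ( ( ( z * ( 3 * 9 ) ) * ( z * ( 3 * 9 ) ) ) * ( ( z * ( 3 * 9 ) ) * ( z * ( 3 * 9 ) ) ) ) >= 2

Answer: ( ( ( z * ( 3 * 9 ) ) * ( z * ( 3 * 9 ) ) ) * ( ( z * ( 3 * 9 ) ) * ( z * ( 3 * 9 ) ) ) ) >= 2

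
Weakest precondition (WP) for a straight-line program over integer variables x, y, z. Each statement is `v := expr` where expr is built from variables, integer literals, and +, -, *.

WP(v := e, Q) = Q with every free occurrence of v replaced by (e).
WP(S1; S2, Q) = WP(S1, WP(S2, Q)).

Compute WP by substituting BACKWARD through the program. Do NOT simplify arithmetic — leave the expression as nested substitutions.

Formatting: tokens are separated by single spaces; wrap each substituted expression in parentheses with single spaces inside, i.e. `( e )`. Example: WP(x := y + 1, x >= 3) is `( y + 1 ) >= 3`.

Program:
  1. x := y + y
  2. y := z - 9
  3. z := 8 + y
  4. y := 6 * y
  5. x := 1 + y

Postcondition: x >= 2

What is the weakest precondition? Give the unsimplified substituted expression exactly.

post: x >= 2
stmt 5: x := 1 + y  -- replace 1 occurrence(s) of x with (1 + y)
  => ( 1 + y ) >= 2
stmt 4: y := 6 * y  -- replace 1 occurrence(s) of y with (6 * y)
  => ( 1 + ( 6 * y ) ) >= 2
stmt 3: z := 8 + y  -- replace 0 occurrence(s) of z with (8 + y)
  => ( 1 + ( 6 * y ) ) >= 2
stmt 2: y := z - 9  -- replace 1 occurrence(s) of y with (z - 9)
  => ( 1 + ( 6 * ( z - 9 ) ) ) >= 2
stmt 1: x := y + y  -- replace 0 occurrence(s) of x with (y + y)
  => ( 1 + ( 6 * ( z - 9 ) ) ) >= 2

Answer: ( 1 + ( 6 * ( z - 9 ) ) ) >= 2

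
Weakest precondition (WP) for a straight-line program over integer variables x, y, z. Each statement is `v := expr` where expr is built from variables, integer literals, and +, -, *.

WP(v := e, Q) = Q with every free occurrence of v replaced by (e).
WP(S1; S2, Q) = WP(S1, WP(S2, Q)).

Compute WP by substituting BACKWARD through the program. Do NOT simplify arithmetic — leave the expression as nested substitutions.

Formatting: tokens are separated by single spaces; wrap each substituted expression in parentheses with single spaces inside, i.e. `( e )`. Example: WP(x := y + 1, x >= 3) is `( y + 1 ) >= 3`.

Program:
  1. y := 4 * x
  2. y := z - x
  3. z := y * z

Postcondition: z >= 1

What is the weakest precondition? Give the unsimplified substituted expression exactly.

post: z >= 1
stmt 3: z := y * z  -- replace 1 occurrence(s) of z with (y * z)
  => ( y * z ) >= 1
stmt 2: y := z - x  -- replace 1 occurrence(s) of y with (z - x)
  => ( ( z - x ) * z ) >= 1
stmt 1: y := 4 * x  -- replace 0 occurrence(s) of y with (4 * x)
  => ( ( z - x ) * z ) >= 1

Answer: ( ( z - x ) * z ) >= 1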